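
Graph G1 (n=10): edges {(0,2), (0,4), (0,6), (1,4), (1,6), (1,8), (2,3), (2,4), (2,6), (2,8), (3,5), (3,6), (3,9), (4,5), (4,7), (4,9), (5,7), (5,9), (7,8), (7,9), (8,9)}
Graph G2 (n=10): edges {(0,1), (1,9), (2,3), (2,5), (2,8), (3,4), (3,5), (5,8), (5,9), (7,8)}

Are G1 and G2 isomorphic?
No, not isomorphic

The graphs are NOT isomorphic.

Connected components of G1: 1 component(s) with vertex sets [[0, 1, 2, 3, 4, 5, 6, 7, 8, 9]], sizes [10].
Connected components of G2: 2 component(s) with vertex sets [[6], [0, 1, 2, 3, 4, 5, 7, 8, 9]], sizes [1, 9].
The number of connected components (and the multiset of component sizes) is an isomorphism invariant — an isomorphism maps each component of G1 bijectively onto a component of G2. Since G1 has 1 component(s) and G2 has 2, they cannot be isomorphic.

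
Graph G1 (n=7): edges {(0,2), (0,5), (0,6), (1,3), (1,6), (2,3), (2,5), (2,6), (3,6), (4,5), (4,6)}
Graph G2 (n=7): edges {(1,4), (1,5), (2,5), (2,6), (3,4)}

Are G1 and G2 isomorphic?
No, not isomorphic

The graphs are NOT isomorphic.

Connected components of G1: 1 component(s) with vertex sets [[0, 1, 2, 3, 4, 5, 6]], sizes [7].
Connected components of G2: 2 component(s) with vertex sets [[0], [1, 2, 3, 4, 5, 6]], sizes [1, 6].
The number of connected components (and the multiset of component sizes) is an isomorphism invariant — an isomorphism maps each component of G1 bijectively onto a component of G2. Since G1 has 1 component(s) and G2 has 2, they cannot be isomorphic.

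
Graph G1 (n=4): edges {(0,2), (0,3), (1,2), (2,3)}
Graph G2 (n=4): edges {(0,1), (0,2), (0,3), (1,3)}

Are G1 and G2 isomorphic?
Yes, isomorphic

The graphs are isomorphic.
One valid mapping φ: V(G1) → V(G2): 0→3, 1→2, 2→0, 3→1

Verify φ preserves adjacency — for each edge of G1, its image is an edge of G2:
  (0,2) → (φ(0),φ(2)) = (0,3) ∈ E(G2) ✓
  (0,3) → (φ(0),φ(3)) = (1,3) ∈ E(G2) ✓
  (1,2) → (φ(1),φ(2)) = (0,2) ∈ E(G2) ✓
  (2,3) → (φ(2),φ(3)) = (0,1) ∈ E(G2) ✓
All 4 edges of G1 map to edges of G2, and |E(G1)| = |E(G2)| = 4, so φ is a bijection on edges as well as vertices. Hence G1 ≅ G2.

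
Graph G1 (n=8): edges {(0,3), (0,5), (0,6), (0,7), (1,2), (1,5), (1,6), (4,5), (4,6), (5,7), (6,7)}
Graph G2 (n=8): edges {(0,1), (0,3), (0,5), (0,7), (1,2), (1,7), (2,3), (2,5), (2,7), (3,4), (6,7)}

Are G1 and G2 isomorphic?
Yes, isomorphic

The graphs are isomorphic.
One valid mapping φ: V(G1) → V(G2): 0→7, 1→3, 2→4, 3→6, 4→5, 5→0, 6→2, 7→1

Verify φ preserves adjacency — for each edge of G1, its image is an edge of G2:
  (0,3) → (φ(0),φ(3)) = (6,7) ∈ E(G2) ✓
  (0,5) → (φ(0),φ(5)) = (0,7) ∈ E(G2) ✓
  (0,6) → (φ(0),φ(6)) = (2,7) ∈ E(G2) ✓
  (0,7) → (φ(0),φ(7)) = (1,7) ∈ E(G2) ✓
  (1,2) → (φ(1),φ(2)) = (3,4) ∈ E(G2) ✓
  (1,5) → (φ(1),φ(5)) = (0,3) ∈ E(G2) ✓
  (1,6) → (φ(1),φ(6)) = (2,3) ∈ E(G2) ✓
  (4,5) → (φ(4),φ(5)) = (0,5) ∈ E(G2) ✓
  (4,6) → (φ(4),φ(6)) = (2,5) ∈ E(G2) ✓
  (5,7) → (φ(5),φ(7)) = (0,1) ∈ E(G2) ✓
  (6,7) → (φ(6),φ(7)) = (1,2) ∈ E(G2) ✓
All 11 edges of G1 map to edges of G2, and |E(G1)| = |E(G2)| = 11, so φ is a bijection on edges as well as vertices. Hence G1 ≅ G2.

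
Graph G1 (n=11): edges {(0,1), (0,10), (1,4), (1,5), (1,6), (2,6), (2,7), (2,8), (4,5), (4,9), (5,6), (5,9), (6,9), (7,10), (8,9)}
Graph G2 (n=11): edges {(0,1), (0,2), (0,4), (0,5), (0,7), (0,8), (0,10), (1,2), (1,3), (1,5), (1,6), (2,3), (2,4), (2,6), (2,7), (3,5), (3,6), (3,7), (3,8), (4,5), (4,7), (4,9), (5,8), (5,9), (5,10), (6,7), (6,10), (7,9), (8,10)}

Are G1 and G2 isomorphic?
No, not isomorphic

The graphs are NOT isomorphic.

Degrees in G1: deg(0)=2, deg(1)=4, deg(2)=3, deg(3)=0, deg(4)=3, deg(5)=4, deg(6)=4, deg(7)=2, deg(8)=2, deg(9)=4, deg(10)=2.
Sorted degree sequence of G1: [4, 4, 4, 4, 3, 3, 2, 2, 2, 2, 0].
Degrees in G2: deg(0)=7, deg(1)=5, deg(2)=6, deg(3)=6, deg(4)=5, deg(5)=7, deg(6)=5, deg(7)=6, deg(8)=4, deg(9)=3, deg(10)=4.
Sorted degree sequence of G2: [7, 7, 6, 6, 6, 5, 5, 5, 4, 4, 3].
The (sorted) degree sequence is an isomorphism invariant, so since G1 and G2 have different degree sequences they cannot be isomorphic.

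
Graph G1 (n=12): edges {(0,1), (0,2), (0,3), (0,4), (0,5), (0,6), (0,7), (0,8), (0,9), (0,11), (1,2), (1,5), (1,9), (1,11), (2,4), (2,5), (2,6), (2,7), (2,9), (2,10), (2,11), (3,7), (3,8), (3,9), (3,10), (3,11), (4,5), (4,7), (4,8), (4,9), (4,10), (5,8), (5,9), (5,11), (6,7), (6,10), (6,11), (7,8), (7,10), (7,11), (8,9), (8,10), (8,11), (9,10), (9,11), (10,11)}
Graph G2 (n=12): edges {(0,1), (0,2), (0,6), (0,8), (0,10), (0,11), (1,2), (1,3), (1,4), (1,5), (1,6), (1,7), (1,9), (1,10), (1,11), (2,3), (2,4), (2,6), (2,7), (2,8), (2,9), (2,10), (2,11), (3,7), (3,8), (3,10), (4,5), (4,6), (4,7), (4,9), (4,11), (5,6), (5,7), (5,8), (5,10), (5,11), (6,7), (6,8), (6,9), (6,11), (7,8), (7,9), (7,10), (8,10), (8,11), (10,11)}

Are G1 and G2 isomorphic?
Yes, isomorphic

The graphs are isomorphic.
One valid mapping φ: V(G1) → V(G2): 0→1, 1→9, 2→7, 3→0, 4→5, 5→4, 6→3, 7→10, 8→11, 9→6, 10→8, 11→2

Verify φ preserves adjacency — for each edge of G1, its image is an edge of G2:
  (0,1) → (φ(0),φ(1)) = (1,9) ∈ E(G2) ✓
  (0,2) → (φ(0),φ(2)) = (1,7) ∈ E(G2) ✓
  (0,3) → (φ(0),φ(3)) = (0,1) ∈ E(G2) ✓
  (0,4) → (φ(0),φ(4)) = (1,5) ∈ E(G2) ✓
  (0,5) → (φ(0),φ(5)) = (1,4) ∈ E(G2) ✓
  (0,6) → (φ(0),φ(6)) = (1,3) ∈ E(G2) ✓
  (0,7) → (φ(0),φ(7)) = (1,10) ∈ E(G2) ✓
  (0,8) → (φ(0),φ(8)) = (1,11) ∈ E(G2) ✓
  (0,9) → (φ(0),φ(9)) = (1,6) ∈ E(G2) ✓
  (0,11) → (φ(0),φ(11)) = (1,2) ∈ E(G2) ✓
  (1,2) → (φ(1),φ(2)) = (7,9) ∈ E(G2) ✓
  (1,5) → (φ(1),φ(5)) = (4,9) ∈ E(G2) ✓
  (1,9) → (φ(1),φ(9)) = (6,9) ∈ E(G2) ✓
  (1,11) → (φ(1),φ(11)) = (2,9) ∈ E(G2) ✓
  (2,4) → (φ(2),φ(4)) = (5,7) ∈ E(G2) ✓
  (2,5) → (φ(2),φ(5)) = (4,7) ∈ E(G2) ✓
  (2,6) → (φ(2),φ(6)) = (3,7) ∈ E(G2) ✓
  (2,7) → (φ(2),φ(7)) = (7,10) ∈ E(G2) ✓
  (2,9) → (φ(2),φ(9)) = (6,7) ∈ E(G2) ✓
  (2,10) → (φ(2),φ(10)) = (7,8) ∈ E(G2) ✓
  (2,11) → (φ(2),φ(11)) = (2,7) ∈ E(G2) ✓
  (3,7) → (φ(3),φ(7)) = (0,10) ∈ E(G2) ✓
  (3,8) → (φ(3),φ(8)) = (0,11) ∈ E(G2) ✓
  (3,9) → (φ(3),φ(9)) = (0,6) ∈ E(G2) ✓
  (3,10) → (φ(3),φ(10)) = (0,8) ∈ E(G2) ✓
  (3,11) → (φ(3),φ(11)) = (0,2) ∈ E(G2) ✓
  (4,5) → (φ(4),φ(5)) = (4,5) ∈ E(G2) ✓
  (4,7) → (φ(4),φ(7)) = (5,10) ∈ E(G2) ✓
  (4,8) → (φ(4),φ(8)) = (5,11) ∈ E(G2) ✓
  (4,9) → (φ(4),φ(9)) = (5,6) ∈ E(G2) ✓
  (4,10) → (φ(4),φ(10)) = (5,8) ∈ E(G2) ✓
  (5,8) → (φ(5),φ(8)) = (4,11) ∈ E(G2) ✓
  (5,9) → (φ(5),φ(9)) = (4,6) ∈ E(G2) ✓
  (5,11) → (φ(5),φ(11)) = (2,4) ∈ E(G2) ✓
  (6,7) → (φ(6),φ(7)) = (3,10) ∈ E(G2) ✓
  (6,10) → (φ(6),φ(10)) = (3,8) ∈ E(G2) ✓
  (6,11) → (φ(6),φ(11)) = (2,3) ∈ E(G2) ✓
  (7,8) → (φ(7),φ(8)) = (10,11) ∈ E(G2) ✓
  (7,10) → (φ(7),φ(10)) = (8,10) ∈ E(G2) ✓
  (7,11) → (φ(7),φ(11)) = (2,10) ∈ E(G2) ✓
  (8,9) → (φ(8),φ(9)) = (6,11) ∈ E(G2) ✓
  (8,10) → (φ(8),φ(10)) = (8,11) ∈ E(G2) ✓
  (8,11) → (φ(8),φ(11)) = (2,11) ∈ E(G2) ✓
  (9,10) → (φ(9),φ(10)) = (6,8) ∈ E(G2) ✓
  (9,11) → (φ(9),φ(11)) = (2,6) ∈ E(G2) ✓
  (10,11) → (φ(10),φ(11)) = (2,8) ∈ E(G2) ✓
All 46 edges of G1 map to edges of G2, and |E(G1)| = |E(G2)| = 46, so φ is a bijection on edges as well as vertices. Hence G1 ≅ G2.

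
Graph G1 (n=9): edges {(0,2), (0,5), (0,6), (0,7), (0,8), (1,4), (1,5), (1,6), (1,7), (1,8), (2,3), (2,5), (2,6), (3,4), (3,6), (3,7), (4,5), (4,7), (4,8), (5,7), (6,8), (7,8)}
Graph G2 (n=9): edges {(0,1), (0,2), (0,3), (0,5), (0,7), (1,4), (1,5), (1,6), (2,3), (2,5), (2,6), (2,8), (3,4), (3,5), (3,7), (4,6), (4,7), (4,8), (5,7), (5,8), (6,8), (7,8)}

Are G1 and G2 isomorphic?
Yes, isomorphic

The graphs are isomorphic.
One valid mapping φ: V(G1) → V(G2): 0→8, 1→3, 2→6, 3→1, 4→0, 5→2, 6→4, 7→5, 8→7

Verify φ preserves adjacency — for each edge of G1, its image is an edge of G2:
  (0,2) → (φ(0),φ(2)) = (6,8) ∈ E(G2) ✓
  (0,5) → (φ(0),φ(5)) = (2,8) ∈ E(G2) ✓
  (0,6) → (φ(0),φ(6)) = (4,8) ∈ E(G2) ✓
  (0,7) → (φ(0),φ(7)) = (5,8) ∈ E(G2) ✓
  (0,8) → (φ(0),φ(8)) = (7,8) ∈ E(G2) ✓
  (1,4) → (φ(1),φ(4)) = (0,3) ∈ E(G2) ✓
  (1,5) → (φ(1),φ(5)) = (2,3) ∈ E(G2) ✓
  (1,6) → (φ(1),φ(6)) = (3,4) ∈ E(G2) ✓
  (1,7) → (φ(1),φ(7)) = (3,5) ∈ E(G2) ✓
  (1,8) → (φ(1),φ(8)) = (3,7) ∈ E(G2) ✓
  (2,3) → (φ(2),φ(3)) = (1,6) ∈ E(G2) ✓
  (2,5) → (φ(2),φ(5)) = (2,6) ∈ E(G2) ✓
  (2,6) → (φ(2),φ(6)) = (4,6) ∈ E(G2) ✓
  (3,4) → (φ(3),φ(4)) = (0,1) ∈ E(G2) ✓
  (3,6) → (φ(3),φ(6)) = (1,4) ∈ E(G2) ✓
  (3,7) → (φ(3),φ(7)) = (1,5) ∈ E(G2) ✓
  (4,5) → (φ(4),φ(5)) = (0,2) ∈ E(G2) ✓
  (4,7) → (φ(4),φ(7)) = (0,5) ∈ E(G2) ✓
  (4,8) → (φ(4),φ(8)) = (0,7) ∈ E(G2) ✓
  (5,7) → (φ(5),φ(7)) = (2,5) ∈ E(G2) ✓
  (6,8) → (φ(6),φ(8)) = (4,7) ∈ E(G2) ✓
  (7,8) → (φ(7),φ(8)) = (5,7) ∈ E(G2) ✓
All 22 edges of G1 map to edges of G2, and |E(G1)| = |E(G2)| = 22, so φ is a bijection on edges as well as vertices. Hence G1 ≅ G2.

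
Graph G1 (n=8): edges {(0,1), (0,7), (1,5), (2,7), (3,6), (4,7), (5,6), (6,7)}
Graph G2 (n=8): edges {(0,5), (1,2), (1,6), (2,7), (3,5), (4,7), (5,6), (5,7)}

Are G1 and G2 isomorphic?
Yes, isomorphic

The graphs are isomorphic.
One valid mapping φ: V(G1) → V(G2): 0→6, 1→1, 2→0, 3→4, 4→3, 5→2, 6→7, 7→5

Verify φ preserves adjacency — for each edge of G1, its image is an edge of G2:
  (0,1) → (φ(0),φ(1)) = (1,6) ∈ E(G2) ✓
  (0,7) → (φ(0),φ(7)) = (5,6) ∈ E(G2) ✓
  (1,5) → (φ(1),φ(5)) = (1,2) ∈ E(G2) ✓
  (2,7) → (φ(2),φ(7)) = (0,5) ∈ E(G2) ✓
  (3,6) → (φ(3),φ(6)) = (4,7) ∈ E(G2) ✓
  (4,7) → (φ(4),φ(7)) = (3,5) ∈ E(G2) ✓
  (5,6) → (φ(5),φ(6)) = (2,7) ∈ E(G2) ✓
  (6,7) → (φ(6),φ(7)) = (5,7) ∈ E(G2) ✓
All 8 edges of G1 map to edges of G2, and |E(G1)| = |E(G2)| = 8, so φ is a bijection on edges as well as vertices. Hence G1 ≅ G2.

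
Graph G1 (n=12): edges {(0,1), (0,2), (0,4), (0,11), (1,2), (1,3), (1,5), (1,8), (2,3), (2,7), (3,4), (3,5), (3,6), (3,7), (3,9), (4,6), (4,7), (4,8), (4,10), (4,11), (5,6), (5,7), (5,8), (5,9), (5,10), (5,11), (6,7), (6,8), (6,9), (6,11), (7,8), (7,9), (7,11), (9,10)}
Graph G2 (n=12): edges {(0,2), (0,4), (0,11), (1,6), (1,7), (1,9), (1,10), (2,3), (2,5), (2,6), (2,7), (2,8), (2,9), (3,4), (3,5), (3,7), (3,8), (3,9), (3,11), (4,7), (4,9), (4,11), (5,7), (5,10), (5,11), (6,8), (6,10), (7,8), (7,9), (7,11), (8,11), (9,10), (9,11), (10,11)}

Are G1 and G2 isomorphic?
Yes, isomorphic

The graphs are isomorphic.
One valid mapping φ: V(G1) → V(G2): 0→6, 1→10, 2→1, 3→9, 4→2, 5→11, 6→3, 7→7, 8→5, 9→4, 10→0, 11→8

Verify φ preserves adjacency — for each edge of G1, its image is an edge of G2:
  (0,1) → (φ(0),φ(1)) = (6,10) ∈ E(G2) ✓
  (0,2) → (φ(0),φ(2)) = (1,6) ∈ E(G2) ✓
  (0,4) → (φ(0),φ(4)) = (2,6) ∈ E(G2) ✓
  (0,11) → (φ(0),φ(11)) = (6,8) ∈ E(G2) ✓
  (1,2) → (φ(1),φ(2)) = (1,10) ∈ E(G2) ✓
  (1,3) → (φ(1),φ(3)) = (9,10) ∈ E(G2) ✓
  (1,5) → (φ(1),φ(5)) = (10,11) ∈ E(G2) ✓
  (1,8) → (φ(1),φ(8)) = (5,10) ∈ E(G2) ✓
  (2,3) → (φ(2),φ(3)) = (1,9) ∈ E(G2) ✓
  (2,7) → (φ(2),φ(7)) = (1,7) ∈ E(G2) ✓
  (3,4) → (φ(3),φ(4)) = (2,9) ∈ E(G2) ✓
  (3,5) → (φ(3),φ(5)) = (9,11) ∈ E(G2) ✓
  (3,6) → (φ(3),φ(6)) = (3,9) ∈ E(G2) ✓
  (3,7) → (φ(3),φ(7)) = (7,9) ∈ E(G2) ✓
  (3,9) → (φ(3),φ(9)) = (4,9) ∈ E(G2) ✓
  (4,6) → (φ(4),φ(6)) = (2,3) ∈ E(G2) ✓
  (4,7) → (φ(4),φ(7)) = (2,7) ∈ E(G2) ✓
  (4,8) → (φ(4),φ(8)) = (2,5) ∈ E(G2) ✓
  (4,10) → (φ(4),φ(10)) = (0,2) ∈ E(G2) ✓
  (4,11) → (φ(4),φ(11)) = (2,8) ∈ E(G2) ✓
  (5,6) → (φ(5),φ(6)) = (3,11) ∈ E(G2) ✓
  (5,7) → (φ(5),φ(7)) = (7,11) ∈ E(G2) ✓
  (5,8) → (φ(5),φ(8)) = (5,11) ∈ E(G2) ✓
  (5,9) → (φ(5),φ(9)) = (4,11) ∈ E(G2) ✓
  (5,10) → (φ(5),φ(10)) = (0,11) ∈ E(G2) ✓
  (5,11) → (φ(5),φ(11)) = (8,11) ∈ E(G2) ✓
  (6,7) → (φ(6),φ(7)) = (3,7) ∈ E(G2) ✓
  (6,8) → (φ(6),φ(8)) = (3,5) ∈ E(G2) ✓
  (6,9) → (φ(6),φ(9)) = (3,4) ∈ E(G2) ✓
  (6,11) → (φ(6),φ(11)) = (3,8) ∈ E(G2) ✓
  (7,8) → (φ(7),φ(8)) = (5,7) ∈ E(G2) ✓
  (7,9) → (φ(7),φ(9)) = (4,7) ∈ E(G2) ✓
  (7,11) → (φ(7),φ(11)) = (7,8) ∈ E(G2) ✓
  (9,10) → (φ(9),φ(10)) = (0,4) ∈ E(G2) ✓
All 34 edges of G1 map to edges of G2, and |E(G1)| = |E(G2)| = 34, so φ is a bijection on edges as well as vertices. Hence G1 ≅ G2.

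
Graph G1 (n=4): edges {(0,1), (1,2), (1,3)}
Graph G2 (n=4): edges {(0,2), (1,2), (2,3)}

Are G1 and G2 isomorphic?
Yes, isomorphic

The graphs are isomorphic.
One valid mapping φ: V(G1) → V(G2): 0→3, 1→2, 2→0, 3→1

Verify φ preserves adjacency — for each edge of G1, its image is an edge of G2:
  (0,1) → (φ(0),φ(1)) = (2,3) ∈ E(G2) ✓
  (1,2) → (φ(1),φ(2)) = (0,2) ∈ E(G2) ✓
  (1,3) → (φ(1),φ(3)) = (1,2) ∈ E(G2) ✓
All 3 edges of G1 map to edges of G2, and |E(G1)| = |E(G2)| = 3, so φ is a bijection on edges as well as vertices. Hence G1 ≅ G2.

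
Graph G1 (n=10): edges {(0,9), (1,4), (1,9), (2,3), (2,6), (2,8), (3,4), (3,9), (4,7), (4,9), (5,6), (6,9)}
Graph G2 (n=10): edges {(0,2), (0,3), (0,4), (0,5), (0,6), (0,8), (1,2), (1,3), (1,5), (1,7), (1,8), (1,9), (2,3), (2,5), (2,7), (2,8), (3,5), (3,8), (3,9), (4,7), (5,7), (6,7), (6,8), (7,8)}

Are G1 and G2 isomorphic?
No, not isomorphic

The graphs are NOT isomorphic.

Counting triangles (3-cliques): G1 has 2, G2 has 20.
Triangle count is an isomorphism invariant, so differing triangle counts rule out isomorphism.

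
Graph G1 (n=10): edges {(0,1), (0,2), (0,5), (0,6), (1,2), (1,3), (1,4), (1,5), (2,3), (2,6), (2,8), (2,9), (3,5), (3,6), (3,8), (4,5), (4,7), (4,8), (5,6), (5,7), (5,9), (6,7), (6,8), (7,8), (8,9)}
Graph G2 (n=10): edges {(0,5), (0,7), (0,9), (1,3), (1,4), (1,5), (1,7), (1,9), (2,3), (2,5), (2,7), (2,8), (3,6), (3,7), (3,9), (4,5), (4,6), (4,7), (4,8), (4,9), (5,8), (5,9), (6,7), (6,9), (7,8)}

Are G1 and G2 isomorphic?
Yes, isomorphic

The graphs are isomorphic.
One valid mapping φ: V(G1) → V(G2): 0→6, 1→3, 2→9, 3→1, 4→2, 5→7, 6→4, 7→8, 8→5, 9→0

Verify φ preserves adjacency — for each edge of G1, its image is an edge of G2:
  (0,1) → (φ(0),φ(1)) = (3,6) ∈ E(G2) ✓
  (0,2) → (φ(0),φ(2)) = (6,9) ∈ E(G2) ✓
  (0,5) → (φ(0),φ(5)) = (6,7) ∈ E(G2) ✓
  (0,6) → (φ(0),φ(6)) = (4,6) ∈ E(G2) ✓
  (1,2) → (φ(1),φ(2)) = (3,9) ∈ E(G2) ✓
  (1,3) → (φ(1),φ(3)) = (1,3) ∈ E(G2) ✓
  (1,4) → (φ(1),φ(4)) = (2,3) ∈ E(G2) ✓
  (1,5) → (φ(1),φ(5)) = (3,7) ∈ E(G2) ✓
  (2,3) → (φ(2),φ(3)) = (1,9) ∈ E(G2) ✓
  (2,6) → (φ(2),φ(6)) = (4,9) ∈ E(G2) ✓
  (2,8) → (φ(2),φ(8)) = (5,9) ∈ E(G2) ✓
  (2,9) → (φ(2),φ(9)) = (0,9) ∈ E(G2) ✓
  (3,5) → (φ(3),φ(5)) = (1,7) ∈ E(G2) ✓
  (3,6) → (φ(3),φ(6)) = (1,4) ∈ E(G2) ✓
  (3,8) → (φ(3),φ(8)) = (1,5) ∈ E(G2) ✓
  (4,5) → (φ(4),φ(5)) = (2,7) ∈ E(G2) ✓
  (4,7) → (φ(4),φ(7)) = (2,8) ∈ E(G2) ✓
  (4,8) → (φ(4),φ(8)) = (2,5) ∈ E(G2) ✓
  (5,6) → (φ(5),φ(6)) = (4,7) ∈ E(G2) ✓
  (5,7) → (φ(5),φ(7)) = (7,8) ∈ E(G2) ✓
  (5,9) → (φ(5),φ(9)) = (0,7) ∈ E(G2) ✓
  (6,7) → (φ(6),φ(7)) = (4,8) ∈ E(G2) ✓
  (6,8) → (φ(6),φ(8)) = (4,5) ∈ E(G2) ✓
  (7,8) → (φ(7),φ(8)) = (5,8) ∈ E(G2) ✓
  (8,9) → (φ(8),φ(9)) = (0,5) ∈ E(G2) ✓
All 25 edges of G1 map to edges of G2, and |E(G1)| = |E(G2)| = 25, so φ is a bijection on edges as well as vertices. Hence G1 ≅ G2.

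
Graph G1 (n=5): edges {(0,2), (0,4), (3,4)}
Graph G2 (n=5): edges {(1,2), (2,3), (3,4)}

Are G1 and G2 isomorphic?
Yes, isomorphic

The graphs are isomorphic.
One valid mapping φ: V(G1) → V(G2): 0→3, 1→0, 2→4, 3→1, 4→2

Verify φ preserves adjacency — for each edge of G1, its image is an edge of G2:
  (0,2) → (φ(0),φ(2)) = (3,4) ∈ E(G2) ✓
  (0,4) → (φ(0),φ(4)) = (2,3) ∈ E(G2) ✓
  (3,4) → (φ(3),φ(4)) = (1,2) ∈ E(G2) ✓
All 3 edges of G1 map to edges of G2, and |E(G1)| = |E(G2)| = 3, so φ is a bijection on edges as well as vertices. Hence G1 ≅ G2.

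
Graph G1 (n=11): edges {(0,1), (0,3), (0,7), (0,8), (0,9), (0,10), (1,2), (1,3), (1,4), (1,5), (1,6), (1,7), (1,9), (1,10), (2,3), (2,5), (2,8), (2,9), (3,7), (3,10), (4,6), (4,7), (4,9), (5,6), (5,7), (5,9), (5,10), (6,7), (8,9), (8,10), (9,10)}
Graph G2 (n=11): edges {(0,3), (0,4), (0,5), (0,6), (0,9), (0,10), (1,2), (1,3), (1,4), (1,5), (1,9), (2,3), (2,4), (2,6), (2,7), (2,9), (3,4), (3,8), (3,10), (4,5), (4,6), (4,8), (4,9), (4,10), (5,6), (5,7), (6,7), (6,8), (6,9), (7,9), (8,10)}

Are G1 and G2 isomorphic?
Yes, isomorphic

The graphs are isomorphic.
One valid mapping φ: V(G1) → V(G2): 0→2, 1→4, 2→5, 3→1, 4→8, 5→0, 6→10, 7→3, 8→7, 9→6, 10→9

Verify φ preserves adjacency — for each edge of G1, its image is an edge of G2:
  (0,1) → (φ(0),φ(1)) = (2,4) ∈ E(G2) ✓
  (0,3) → (φ(0),φ(3)) = (1,2) ∈ E(G2) ✓
  (0,7) → (φ(0),φ(7)) = (2,3) ∈ E(G2) ✓
  (0,8) → (φ(0),φ(8)) = (2,7) ∈ E(G2) ✓
  (0,9) → (φ(0),φ(9)) = (2,6) ∈ E(G2) ✓
  (0,10) → (φ(0),φ(10)) = (2,9) ∈ E(G2) ✓
  (1,2) → (φ(1),φ(2)) = (4,5) ∈ E(G2) ✓
  (1,3) → (φ(1),φ(3)) = (1,4) ∈ E(G2) ✓
  (1,4) → (φ(1),φ(4)) = (4,8) ∈ E(G2) ✓
  (1,5) → (φ(1),φ(5)) = (0,4) ∈ E(G2) ✓
  (1,6) → (φ(1),φ(6)) = (4,10) ∈ E(G2) ✓
  (1,7) → (φ(1),φ(7)) = (3,4) ∈ E(G2) ✓
  (1,9) → (φ(1),φ(9)) = (4,6) ∈ E(G2) ✓
  (1,10) → (φ(1),φ(10)) = (4,9) ∈ E(G2) ✓
  (2,3) → (φ(2),φ(3)) = (1,5) ∈ E(G2) ✓
  (2,5) → (φ(2),φ(5)) = (0,5) ∈ E(G2) ✓
  (2,8) → (φ(2),φ(8)) = (5,7) ∈ E(G2) ✓
  (2,9) → (φ(2),φ(9)) = (5,6) ∈ E(G2) ✓
  (3,7) → (φ(3),φ(7)) = (1,3) ∈ E(G2) ✓
  (3,10) → (φ(3),φ(10)) = (1,9) ∈ E(G2) ✓
  (4,6) → (φ(4),φ(6)) = (8,10) ∈ E(G2) ✓
  (4,7) → (φ(4),φ(7)) = (3,8) ∈ E(G2) ✓
  (4,9) → (φ(4),φ(9)) = (6,8) ∈ E(G2) ✓
  (5,6) → (φ(5),φ(6)) = (0,10) ∈ E(G2) ✓
  (5,7) → (φ(5),φ(7)) = (0,3) ∈ E(G2) ✓
  (5,9) → (φ(5),φ(9)) = (0,6) ∈ E(G2) ✓
  (5,10) → (φ(5),φ(10)) = (0,9) ∈ E(G2) ✓
  (6,7) → (φ(6),φ(7)) = (3,10) ∈ E(G2) ✓
  (8,9) → (φ(8),φ(9)) = (6,7) ∈ E(G2) ✓
  (8,10) → (φ(8),φ(10)) = (7,9) ∈ E(G2) ✓
  (9,10) → (φ(9),φ(10)) = (6,9) ∈ E(G2) ✓
All 31 edges of G1 map to edges of G2, and |E(G1)| = |E(G2)| = 31, so φ is a bijection on edges as well as vertices. Hence G1 ≅ G2.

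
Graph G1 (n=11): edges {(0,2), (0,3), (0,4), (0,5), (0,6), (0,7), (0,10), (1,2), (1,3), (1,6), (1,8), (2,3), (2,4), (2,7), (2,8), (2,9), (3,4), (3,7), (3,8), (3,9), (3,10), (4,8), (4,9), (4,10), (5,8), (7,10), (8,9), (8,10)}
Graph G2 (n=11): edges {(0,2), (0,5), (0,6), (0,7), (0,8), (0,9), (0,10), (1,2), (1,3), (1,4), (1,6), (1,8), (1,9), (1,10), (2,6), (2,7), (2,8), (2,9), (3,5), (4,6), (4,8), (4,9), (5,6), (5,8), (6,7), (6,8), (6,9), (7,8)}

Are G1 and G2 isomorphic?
Yes, isomorphic

The graphs are isomorphic.
One valid mapping φ: V(G1) → V(G2): 0→1, 1→5, 2→8, 3→6, 4→2, 5→10, 6→3, 7→4, 8→0, 9→7, 10→9

Verify φ preserves adjacency — for each edge of G1, its image is an edge of G2:
  (0,2) → (φ(0),φ(2)) = (1,8) ∈ E(G2) ✓
  (0,3) → (φ(0),φ(3)) = (1,6) ∈ E(G2) ✓
  (0,4) → (φ(0),φ(4)) = (1,2) ∈ E(G2) ✓
  (0,5) → (φ(0),φ(5)) = (1,10) ∈ E(G2) ✓
  (0,6) → (φ(0),φ(6)) = (1,3) ∈ E(G2) ✓
  (0,7) → (φ(0),φ(7)) = (1,4) ∈ E(G2) ✓
  (0,10) → (φ(0),φ(10)) = (1,9) ∈ E(G2) ✓
  (1,2) → (φ(1),φ(2)) = (5,8) ∈ E(G2) ✓
  (1,3) → (φ(1),φ(3)) = (5,6) ∈ E(G2) ✓
  (1,6) → (φ(1),φ(6)) = (3,5) ∈ E(G2) ✓
  (1,8) → (φ(1),φ(8)) = (0,5) ∈ E(G2) ✓
  (2,3) → (φ(2),φ(3)) = (6,8) ∈ E(G2) ✓
  (2,4) → (φ(2),φ(4)) = (2,8) ∈ E(G2) ✓
  (2,7) → (φ(2),φ(7)) = (4,8) ∈ E(G2) ✓
  (2,8) → (φ(2),φ(8)) = (0,8) ∈ E(G2) ✓
  (2,9) → (φ(2),φ(9)) = (7,8) ∈ E(G2) ✓
  (3,4) → (φ(3),φ(4)) = (2,6) ∈ E(G2) ✓
  (3,7) → (φ(3),φ(7)) = (4,6) ∈ E(G2) ✓
  (3,8) → (φ(3),φ(8)) = (0,6) ∈ E(G2) ✓
  (3,9) → (φ(3),φ(9)) = (6,7) ∈ E(G2) ✓
  (3,10) → (φ(3),φ(10)) = (6,9) ∈ E(G2) ✓
  (4,8) → (φ(4),φ(8)) = (0,2) ∈ E(G2) ✓
  (4,9) → (φ(4),φ(9)) = (2,7) ∈ E(G2) ✓
  (4,10) → (φ(4),φ(10)) = (2,9) ∈ E(G2) ✓
  (5,8) → (φ(5),φ(8)) = (0,10) ∈ E(G2) ✓
  (7,10) → (φ(7),φ(10)) = (4,9) ∈ E(G2) ✓
  (8,9) → (φ(8),φ(9)) = (0,7) ∈ E(G2) ✓
  (8,10) → (φ(8),φ(10)) = (0,9) ∈ E(G2) ✓
All 28 edges of G1 map to edges of G2, and |E(G1)| = |E(G2)| = 28, so φ is a bijection on edges as well as vertices. Hence G1 ≅ G2.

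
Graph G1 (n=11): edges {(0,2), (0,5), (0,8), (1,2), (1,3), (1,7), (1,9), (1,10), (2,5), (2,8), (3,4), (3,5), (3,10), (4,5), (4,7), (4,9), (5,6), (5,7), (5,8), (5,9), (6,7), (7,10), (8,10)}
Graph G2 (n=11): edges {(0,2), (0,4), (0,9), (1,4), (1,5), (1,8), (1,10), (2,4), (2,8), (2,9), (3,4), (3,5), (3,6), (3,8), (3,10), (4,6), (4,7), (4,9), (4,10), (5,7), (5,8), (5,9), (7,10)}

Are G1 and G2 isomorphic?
Yes, isomorphic

The graphs are isomorphic.
One valid mapping φ: V(G1) → V(G2): 0→0, 1→5, 2→9, 3→1, 4→10, 5→4, 6→6, 7→3, 8→2, 9→7, 10→8

Verify φ preserves adjacency — for each edge of G1, its image is an edge of G2:
  (0,2) → (φ(0),φ(2)) = (0,9) ∈ E(G2) ✓
  (0,5) → (φ(0),φ(5)) = (0,4) ∈ E(G2) ✓
  (0,8) → (φ(0),φ(8)) = (0,2) ∈ E(G2) ✓
  (1,2) → (φ(1),φ(2)) = (5,9) ∈ E(G2) ✓
  (1,3) → (φ(1),φ(3)) = (1,5) ∈ E(G2) ✓
  (1,7) → (φ(1),φ(7)) = (3,5) ∈ E(G2) ✓
  (1,9) → (φ(1),φ(9)) = (5,7) ∈ E(G2) ✓
  (1,10) → (φ(1),φ(10)) = (5,8) ∈ E(G2) ✓
  (2,5) → (φ(2),φ(5)) = (4,9) ∈ E(G2) ✓
  (2,8) → (φ(2),φ(8)) = (2,9) ∈ E(G2) ✓
  (3,4) → (φ(3),φ(4)) = (1,10) ∈ E(G2) ✓
  (3,5) → (φ(3),φ(5)) = (1,4) ∈ E(G2) ✓
  (3,10) → (φ(3),φ(10)) = (1,8) ∈ E(G2) ✓
  (4,5) → (φ(4),φ(5)) = (4,10) ∈ E(G2) ✓
  (4,7) → (φ(4),φ(7)) = (3,10) ∈ E(G2) ✓
  (4,9) → (φ(4),φ(9)) = (7,10) ∈ E(G2) ✓
  (5,6) → (φ(5),φ(6)) = (4,6) ∈ E(G2) ✓
  (5,7) → (φ(5),φ(7)) = (3,4) ∈ E(G2) ✓
  (5,8) → (φ(5),φ(8)) = (2,4) ∈ E(G2) ✓
  (5,9) → (φ(5),φ(9)) = (4,7) ∈ E(G2) ✓
  (6,7) → (φ(6),φ(7)) = (3,6) ∈ E(G2) ✓
  (7,10) → (φ(7),φ(10)) = (3,8) ∈ E(G2) ✓
  (8,10) → (φ(8),φ(10)) = (2,8) ∈ E(G2) ✓
All 23 edges of G1 map to edges of G2, and |E(G1)| = |E(G2)| = 23, so φ is a bijection on edges as well as vertices. Hence G1 ≅ G2.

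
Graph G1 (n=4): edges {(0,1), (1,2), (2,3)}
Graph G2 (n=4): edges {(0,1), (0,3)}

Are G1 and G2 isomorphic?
No, not isomorphic

The graphs are NOT isomorphic.

Connected components of G1: 1 component(s) with vertex sets [[0, 1, 2, 3]], sizes [4].
Connected components of G2: 2 component(s) with vertex sets [[2], [0, 1, 3]], sizes [1, 3].
The number of connected components (and the multiset of component sizes) is an isomorphism invariant — an isomorphism maps each component of G1 bijectively onto a component of G2. Since G1 has 1 component(s) and G2 has 2, they cannot be isomorphic.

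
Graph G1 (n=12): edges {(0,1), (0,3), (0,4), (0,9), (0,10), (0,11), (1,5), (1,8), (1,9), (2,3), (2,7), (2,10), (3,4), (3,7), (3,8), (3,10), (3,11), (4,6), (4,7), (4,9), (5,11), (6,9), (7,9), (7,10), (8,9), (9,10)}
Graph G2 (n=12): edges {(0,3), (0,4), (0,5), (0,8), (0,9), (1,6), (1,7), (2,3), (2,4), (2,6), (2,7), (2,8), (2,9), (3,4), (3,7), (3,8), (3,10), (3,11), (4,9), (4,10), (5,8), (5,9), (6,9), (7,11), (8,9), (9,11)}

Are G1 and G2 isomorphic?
Yes, isomorphic

The graphs are isomorphic.
One valid mapping φ: V(G1) → V(G2): 0→2, 1→7, 2→5, 3→9, 4→4, 5→1, 6→10, 7→0, 8→11, 9→3, 10→8, 11→6

Verify φ preserves adjacency — for each edge of G1, its image is an edge of G2:
  (0,1) → (φ(0),φ(1)) = (2,7) ∈ E(G2) ✓
  (0,3) → (φ(0),φ(3)) = (2,9) ∈ E(G2) ✓
  (0,4) → (φ(0),φ(4)) = (2,4) ∈ E(G2) ✓
  (0,9) → (φ(0),φ(9)) = (2,3) ∈ E(G2) ✓
  (0,10) → (φ(0),φ(10)) = (2,8) ∈ E(G2) ✓
  (0,11) → (φ(0),φ(11)) = (2,6) ∈ E(G2) ✓
  (1,5) → (φ(1),φ(5)) = (1,7) ∈ E(G2) ✓
  (1,8) → (φ(1),φ(8)) = (7,11) ∈ E(G2) ✓
  (1,9) → (φ(1),φ(9)) = (3,7) ∈ E(G2) ✓
  (2,3) → (φ(2),φ(3)) = (5,9) ∈ E(G2) ✓
  (2,7) → (φ(2),φ(7)) = (0,5) ∈ E(G2) ✓
  (2,10) → (φ(2),φ(10)) = (5,8) ∈ E(G2) ✓
  (3,4) → (φ(3),φ(4)) = (4,9) ∈ E(G2) ✓
  (3,7) → (φ(3),φ(7)) = (0,9) ∈ E(G2) ✓
  (3,8) → (φ(3),φ(8)) = (9,11) ∈ E(G2) ✓
  (3,10) → (φ(3),φ(10)) = (8,9) ∈ E(G2) ✓
  (3,11) → (φ(3),φ(11)) = (6,9) ∈ E(G2) ✓
  (4,6) → (φ(4),φ(6)) = (4,10) ∈ E(G2) ✓
  (4,7) → (φ(4),φ(7)) = (0,4) ∈ E(G2) ✓
  (4,9) → (φ(4),φ(9)) = (3,4) ∈ E(G2) ✓
  (5,11) → (φ(5),φ(11)) = (1,6) ∈ E(G2) ✓
  (6,9) → (φ(6),φ(9)) = (3,10) ∈ E(G2) ✓
  (7,9) → (φ(7),φ(9)) = (0,3) ∈ E(G2) ✓
  (7,10) → (φ(7),φ(10)) = (0,8) ∈ E(G2) ✓
  (8,9) → (φ(8),φ(9)) = (3,11) ∈ E(G2) ✓
  (9,10) → (φ(9),φ(10)) = (3,8) ∈ E(G2) ✓
All 26 edges of G1 map to edges of G2, and |E(G1)| = |E(G2)| = 26, so φ is a bijection on edges as well as vertices. Hence G1 ≅ G2.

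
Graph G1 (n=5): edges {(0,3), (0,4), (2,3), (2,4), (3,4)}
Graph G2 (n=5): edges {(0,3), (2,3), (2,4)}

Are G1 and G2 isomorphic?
No, not isomorphic

The graphs are NOT isomorphic.

Counting edges: G1 has 5 edge(s); G2 has 3 edge(s).
Edge count is an isomorphism invariant (a bijection on vertices induces a bijection on edges), so differing edge counts rule out isomorphism.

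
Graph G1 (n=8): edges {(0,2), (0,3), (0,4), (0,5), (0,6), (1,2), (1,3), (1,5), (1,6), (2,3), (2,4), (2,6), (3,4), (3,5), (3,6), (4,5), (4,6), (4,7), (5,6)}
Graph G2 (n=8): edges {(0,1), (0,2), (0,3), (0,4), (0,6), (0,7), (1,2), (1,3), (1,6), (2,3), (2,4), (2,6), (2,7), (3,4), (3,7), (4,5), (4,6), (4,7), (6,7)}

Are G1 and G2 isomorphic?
Yes, isomorphic

The graphs are isomorphic.
One valid mapping φ: V(G1) → V(G2): 0→7, 1→1, 2→3, 3→0, 4→4, 5→6, 6→2, 7→5

Verify φ preserves adjacency — for each edge of G1, its image is an edge of G2:
  (0,2) → (φ(0),φ(2)) = (3,7) ∈ E(G2) ✓
  (0,3) → (φ(0),φ(3)) = (0,7) ∈ E(G2) ✓
  (0,4) → (φ(0),φ(4)) = (4,7) ∈ E(G2) ✓
  (0,5) → (φ(0),φ(5)) = (6,7) ∈ E(G2) ✓
  (0,6) → (φ(0),φ(6)) = (2,7) ∈ E(G2) ✓
  (1,2) → (φ(1),φ(2)) = (1,3) ∈ E(G2) ✓
  (1,3) → (φ(1),φ(3)) = (0,1) ∈ E(G2) ✓
  (1,5) → (φ(1),φ(5)) = (1,6) ∈ E(G2) ✓
  (1,6) → (φ(1),φ(6)) = (1,2) ∈ E(G2) ✓
  (2,3) → (φ(2),φ(3)) = (0,3) ∈ E(G2) ✓
  (2,4) → (φ(2),φ(4)) = (3,4) ∈ E(G2) ✓
  (2,6) → (φ(2),φ(6)) = (2,3) ∈ E(G2) ✓
  (3,4) → (φ(3),φ(4)) = (0,4) ∈ E(G2) ✓
  (3,5) → (φ(3),φ(5)) = (0,6) ∈ E(G2) ✓
  (3,6) → (φ(3),φ(6)) = (0,2) ∈ E(G2) ✓
  (4,5) → (φ(4),φ(5)) = (4,6) ∈ E(G2) ✓
  (4,6) → (φ(4),φ(6)) = (2,4) ∈ E(G2) ✓
  (4,7) → (φ(4),φ(7)) = (4,5) ∈ E(G2) ✓
  (5,6) → (φ(5),φ(6)) = (2,6) ∈ E(G2) ✓
All 19 edges of G1 map to edges of G2, and |E(G1)| = |E(G2)| = 19, so φ is a bijection on edges as well as vertices. Hence G1 ≅ G2.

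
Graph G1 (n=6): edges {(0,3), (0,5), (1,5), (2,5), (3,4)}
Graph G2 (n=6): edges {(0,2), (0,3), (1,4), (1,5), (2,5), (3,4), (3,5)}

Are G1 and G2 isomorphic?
No, not isomorphic

The graphs are NOT isomorphic.

Degrees in G1: deg(0)=2, deg(1)=1, deg(2)=1, deg(3)=2, deg(4)=1, deg(5)=3.
Sorted degree sequence of G1: [3, 2, 2, 1, 1, 1].
Degrees in G2: deg(0)=2, deg(1)=2, deg(2)=2, deg(3)=3, deg(4)=2, deg(5)=3.
Sorted degree sequence of G2: [3, 3, 2, 2, 2, 2].
The (sorted) degree sequence is an isomorphism invariant, so since G1 and G2 have different degree sequences they cannot be isomorphic.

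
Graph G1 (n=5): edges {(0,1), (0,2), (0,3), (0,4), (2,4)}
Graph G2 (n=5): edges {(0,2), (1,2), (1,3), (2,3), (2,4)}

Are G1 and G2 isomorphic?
Yes, isomorphic

The graphs are isomorphic.
One valid mapping φ: V(G1) → V(G2): 0→2, 1→0, 2→3, 3→4, 4→1

Verify φ preserves adjacency — for each edge of G1, its image is an edge of G2:
  (0,1) → (φ(0),φ(1)) = (0,2) ∈ E(G2) ✓
  (0,2) → (φ(0),φ(2)) = (2,3) ∈ E(G2) ✓
  (0,3) → (φ(0),φ(3)) = (2,4) ∈ E(G2) ✓
  (0,4) → (φ(0),φ(4)) = (1,2) ∈ E(G2) ✓
  (2,4) → (φ(2),φ(4)) = (1,3) ∈ E(G2) ✓
All 5 edges of G1 map to edges of G2, and |E(G1)| = |E(G2)| = 5, so φ is a bijection on edges as well as vertices. Hence G1 ≅ G2.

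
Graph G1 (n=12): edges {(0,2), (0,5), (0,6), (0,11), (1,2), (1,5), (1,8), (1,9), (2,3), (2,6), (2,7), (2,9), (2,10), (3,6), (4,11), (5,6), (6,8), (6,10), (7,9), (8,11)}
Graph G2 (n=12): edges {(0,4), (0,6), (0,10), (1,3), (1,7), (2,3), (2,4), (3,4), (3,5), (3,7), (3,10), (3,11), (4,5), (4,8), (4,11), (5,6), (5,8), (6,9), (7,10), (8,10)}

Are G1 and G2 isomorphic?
Yes, isomorphic

The graphs are isomorphic.
One valid mapping φ: V(G1) → V(G2): 0→5, 1→10, 2→3, 3→2, 4→9, 5→8, 6→4, 7→1, 8→0, 9→7, 10→11, 11→6

Verify φ preserves adjacency — for each edge of G1, its image is an edge of G2:
  (0,2) → (φ(0),φ(2)) = (3,5) ∈ E(G2) ✓
  (0,5) → (φ(0),φ(5)) = (5,8) ∈ E(G2) ✓
  (0,6) → (φ(0),φ(6)) = (4,5) ∈ E(G2) ✓
  (0,11) → (φ(0),φ(11)) = (5,6) ∈ E(G2) ✓
  (1,2) → (φ(1),φ(2)) = (3,10) ∈ E(G2) ✓
  (1,5) → (φ(1),φ(5)) = (8,10) ∈ E(G2) ✓
  (1,8) → (φ(1),φ(8)) = (0,10) ∈ E(G2) ✓
  (1,9) → (φ(1),φ(9)) = (7,10) ∈ E(G2) ✓
  (2,3) → (φ(2),φ(3)) = (2,3) ∈ E(G2) ✓
  (2,6) → (φ(2),φ(6)) = (3,4) ∈ E(G2) ✓
  (2,7) → (φ(2),φ(7)) = (1,3) ∈ E(G2) ✓
  (2,9) → (φ(2),φ(9)) = (3,7) ∈ E(G2) ✓
  (2,10) → (φ(2),φ(10)) = (3,11) ∈ E(G2) ✓
  (3,6) → (φ(3),φ(6)) = (2,4) ∈ E(G2) ✓
  (4,11) → (φ(4),φ(11)) = (6,9) ∈ E(G2) ✓
  (5,6) → (φ(5),φ(6)) = (4,8) ∈ E(G2) ✓
  (6,8) → (φ(6),φ(8)) = (0,4) ∈ E(G2) ✓
  (6,10) → (φ(6),φ(10)) = (4,11) ∈ E(G2) ✓
  (7,9) → (φ(7),φ(9)) = (1,7) ∈ E(G2) ✓
  (8,11) → (φ(8),φ(11)) = (0,6) ∈ E(G2) ✓
All 20 edges of G1 map to edges of G2, and |E(G1)| = |E(G2)| = 20, so φ is a bijection on edges as well as vertices. Hence G1 ≅ G2.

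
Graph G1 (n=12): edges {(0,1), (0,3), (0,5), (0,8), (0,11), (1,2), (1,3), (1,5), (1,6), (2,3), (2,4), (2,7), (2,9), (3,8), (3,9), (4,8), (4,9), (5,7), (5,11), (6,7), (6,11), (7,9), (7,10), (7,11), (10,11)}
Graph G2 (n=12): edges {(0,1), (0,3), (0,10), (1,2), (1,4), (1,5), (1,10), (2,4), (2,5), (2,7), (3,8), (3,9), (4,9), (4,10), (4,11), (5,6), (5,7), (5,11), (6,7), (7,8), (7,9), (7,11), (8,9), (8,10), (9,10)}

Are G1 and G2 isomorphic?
Yes, isomorphic

The graphs are isomorphic.
One valid mapping φ: V(G1) → V(G2): 0→1, 1→4, 2→9, 3→10, 4→3, 5→2, 6→11, 7→7, 8→0, 9→8, 10→6, 11→5

Verify φ preserves adjacency — for each edge of G1, its image is an edge of G2:
  (0,1) → (φ(0),φ(1)) = (1,4) ∈ E(G2) ✓
  (0,3) → (φ(0),φ(3)) = (1,10) ∈ E(G2) ✓
  (0,5) → (φ(0),φ(5)) = (1,2) ∈ E(G2) ✓
  (0,8) → (φ(0),φ(8)) = (0,1) ∈ E(G2) ✓
  (0,11) → (φ(0),φ(11)) = (1,5) ∈ E(G2) ✓
  (1,2) → (φ(1),φ(2)) = (4,9) ∈ E(G2) ✓
  (1,3) → (φ(1),φ(3)) = (4,10) ∈ E(G2) ✓
  (1,5) → (φ(1),φ(5)) = (2,4) ∈ E(G2) ✓
  (1,6) → (φ(1),φ(6)) = (4,11) ∈ E(G2) ✓
  (2,3) → (φ(2),φ(3)) = (9,10) ∈ E(G2) ✓
  (2,4) → (φ(2),φ(4)) = (3,9) ∈ E(G2) ✓
  (2,7) → (φ(2),φ(7)) = (7,9) ∈ E(G2) ✓
  (2,9) → (φ(2),φ(9)) = (8,9) ∈ E(G2) ✓
  (3,8) → (φ(3),φ(8)) = (0,10) ∈ E(G2) ✓
  (3,9) → (φ(3),φ(9)) = (8,10) ∈ E(G2) ✓
  (4,8) → (φ(4),φ(8)) = (0,3) ∈ E(G2) ✓
  (4,9) → (φ(4),φ(9)) = (3,8) ∈ E(G2) ✓
  (5,7) → (φ(5),φ(7)) = (2,7) ∈ E(G2) ✓
  (5,11) → (φ(5),φ(11)) = (2,5) ∈ E(G2) ✓
  (6,7) → (φ(6),φ(7)) = (7,11) ∈ E(G2) ✓
  (6,11) → (φ(6),φ(11)) = (5,11) ∈ E(G2) ✓
  (7,9) → (φ(7),φ(9)) = (7,8) ∈ E(G2) ✓
  (7,10) → (φ(7),φ(10)) = (6,7) ∈ E(G2) ✓
  (7,11) → (φ(7),φ(11)) = (5,7) ∈ E(G2) ✓
  (10,11) → (φ(10),φ(11)) = (5,6) ∈ E(G2) ✓
All 25 edges of G1 map to edges of G2, and |E(G1)| = |E(G2)| = 25, so φ is a bijection on edges as well as vertices. Hence G1 ≅ G2.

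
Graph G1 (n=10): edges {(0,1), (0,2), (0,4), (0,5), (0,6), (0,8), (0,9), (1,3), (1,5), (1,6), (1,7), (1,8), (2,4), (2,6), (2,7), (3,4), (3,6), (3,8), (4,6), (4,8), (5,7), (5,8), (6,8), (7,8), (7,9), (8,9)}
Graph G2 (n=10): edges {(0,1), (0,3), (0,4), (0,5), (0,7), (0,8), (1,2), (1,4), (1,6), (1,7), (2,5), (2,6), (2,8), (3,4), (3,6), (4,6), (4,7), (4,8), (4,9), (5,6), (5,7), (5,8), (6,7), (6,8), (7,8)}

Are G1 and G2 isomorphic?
No, not isomorphic

The graphs are NOT isomorphic.

Degrees in G1: deg(0)=7, deg(1)=6, deg(2)=4, deg(3)=4, deg(4)=5, deg(5)=4, deg(6)=6, deg(7)=5, deg(8)=8, deg(9)=3.
Sorted degree sequence of G1: [8, 7, 6, 6, 5, 5, 4, 4, 4, 3].
Degrees in G2: deg(0)=6, deg(1)=5, deg(2)=4, deg(3)=3, deg(4)=7, deg(5)=5, deg(6)=7, deg(7)=6, deg(8)=6, deg(9)=1.
Sorted degree sequence of G2: [7, 7, 6, 6, 6, 5, 5, 4, 3, 1].
The (sorted) degree sequence is an isomorphism invariant, so since G1 and G2 have different degree sequences they cannot be isomorphic.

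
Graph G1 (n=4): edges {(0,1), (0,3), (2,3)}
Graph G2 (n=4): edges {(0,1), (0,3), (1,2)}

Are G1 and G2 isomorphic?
Yes, isomorphic

The graphs are isomorphic.
One valid mapping φ: V(G1) → V(G2): 0→1, 1→2, 2→3, 3→0

Verify φ preserves adjacency — for each edge of G1, its image is an edge of G2:
  (0,1) → (φ(0),φ(1)) = (1,2) ∈ E(G2) ✓
  (0,3) → (φ(0),φ(3)) = (0,1) ∈ E(G2) ✓
  (2,3) → (φ(2),φ(3)) = (0,3) ∈ E(G2) ✓
All 3 edges of G1 map to edges of G2, and |E(G1)| = |E(G2)| = 3, so φ is a bijection on edges as well as vertices. Hence G1 ≅ G2.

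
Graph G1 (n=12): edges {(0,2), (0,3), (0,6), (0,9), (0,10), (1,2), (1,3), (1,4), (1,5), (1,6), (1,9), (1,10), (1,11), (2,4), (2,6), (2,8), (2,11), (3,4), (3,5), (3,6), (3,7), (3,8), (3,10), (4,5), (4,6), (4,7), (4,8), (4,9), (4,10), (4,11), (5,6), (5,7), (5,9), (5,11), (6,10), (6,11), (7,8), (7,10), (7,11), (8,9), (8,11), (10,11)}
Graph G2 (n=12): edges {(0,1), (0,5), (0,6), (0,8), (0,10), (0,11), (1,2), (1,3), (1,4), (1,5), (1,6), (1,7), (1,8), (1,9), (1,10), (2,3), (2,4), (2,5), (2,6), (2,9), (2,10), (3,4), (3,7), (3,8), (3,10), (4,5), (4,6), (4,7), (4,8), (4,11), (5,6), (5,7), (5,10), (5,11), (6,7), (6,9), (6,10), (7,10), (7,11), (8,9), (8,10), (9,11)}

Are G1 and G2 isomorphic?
Yes, isomorphic

The graphs are isomorphic.
One valid mapping φ: V(G1) → V(G2): 0→11, 1→6, 2→0, 3→4, 4→1, 5→2, 6→5, 7→3, 8→8, 9→9, 10→7, 11→10

Verify φ preserves adjacency — for each edge of G1, its image is an edge of G2:
  (0,2) → (φ(0),φ(2)) = (0,11) ∈ E(G2) ✓
  (0,3) → (φ(0),φ(3)) = (4,11) ∈ E(G2) ✓
  (0,6) → (φ(0),φ(6)) = (5,11) ∈ E(G2) ✓
  (0,9) → (φ(0),φ(9)) = (9,11) ∈ E(G2) ✓
  (0,10) → (φ(0),φ(10)) = (7,11) ∈ E(G2) ✓
  (1,2) → (φ(1),φ(2)) = (0,6) ∈ E(G2) ✓
  (1,3) → (φ(1),φ(3)) = (4,6) ∈ E(G2) ✓
  (1,4) → (φ(1),φ(4)) = (1,6) ∈ E(G2) ✓
  (1,5) → (φ(1),φ(5)) = (2,6) ∈ E(G2) ✓
  (1,6) → (φ(1),φ(6)) = (5,6) ∈ E(G2) ✓
  (1,9) → (φ(1),φ(9)) = (6,9) ∈ E(G2) ✓
  (1,10) → (φ(1),φ(10)) = (6,7) ∈ E(G2) ✓
  (1,11) → (φ(1),φ(11)) = (6,10) ∈ E(G2) ✓
  (2,4) → (φ(2),φ(4)) = (0,1) ∈ E(G2) ✓
  (2,6) → (φ(2),φ(6)) = (0,5) ∈ E(G2) ✓
  (2,8) → (φ(2),φ(8)) = (0,8) ∈ E(G2) ✓
  (2,11) → (φ(2),φ(11)) = (0,10) ∈ E(G2) ✓
  (3,4) → (φ(3),φ(4)) = (1,4) ∈ E(G2) ✓
  (3,5) → (φ(3),φ(5)) = (2,4) ∈ E(G2) ✓
  (3,6) → (φ(3),φ(6)) = (4,5) ∈ E(G2) ✓
  (3,7) → (φ(3),φ(7)) = (3,4) ∈ E(G2) ✓
  (3,8) → (φ(3),φ(8)) = (4,8) ∈ E(G2) ✓
  (3,10) → (φ(3),φ(10)) = (4,7) ∈ E(G2) ✓
  (4,5) → (φ(4),φ(5)) = (1,2) ∈ E(G2) ✓
  (4,6) → (φ(4),φ(6)) = (1,5) ∈ E(G2) ✓
  (4,7) → (φ(4),φ(7)) = (1,3) ∈ E(G2) ✓
  (4,8) → (φ(4),φ(8)) = (1,8) ∈ E(G2) ✓
  (4,9) → (φ(4),φ(9)) = (1,9) ∈ E(G2) ✓
  (4,10) → (φ(4),φ(10)) = (1,7) ∈ E(G2) ✓
  (4,11) → (φ(4),φ(11)) = (1,10) ∈ E(G2) ✓
  (5,6) → (φ(5),φ(6)) = (2,5) ∈ E(G2) ✓
  (5,7) → (φ(5),φ(7)) = (2,3) ∈ E(G2) ✓
  (5,9) → (φ(5),φ(9)) = (2,9) ∈ E(G2) ✓
  (5,11) → (φ(5),φ(11)) = (2,10) ∈ E(G2) ✓
  (6,10) → (φ(6),φ(10)) = (5,7) ∈ E(G2) ✓
  (6,11) → (φ(6),φ(11)) = (5,10) ∈ E(G2) ✓
  (7,8) → (φ(7),φ(8)) = (3,8) ∈ E(G2) ✓
  (7,10) → (φ(7),φ(10)) = (3,7) ∈ E(G2) ✓
  (7,11) → (φ(7),φ(11)) = (3,10) ∈ E(G2) ✓
  (8,9) → (φ(8),φ(9)) = (8,9) ∈ E(G2) ✓
  (8,11) → (φ(8),φ(11)) = (8,10) ∈ E(G2) ✓
  (10,11) → (φ(10),φ(11)) = (7,10) ∈ E(G2) ✓
All 42 edges of G1 map to edges of G2, and |E(G1)| = |E(G2)| = 42, so φ is a bijection on edges as well as vertices. Hence G1 ≅ G2.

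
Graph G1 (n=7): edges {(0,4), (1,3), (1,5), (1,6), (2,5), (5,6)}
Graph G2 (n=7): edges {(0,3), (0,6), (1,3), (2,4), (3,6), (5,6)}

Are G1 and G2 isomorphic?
Yes, isomorphic

The graphs are isomorphic.
One valid mapping φ: V(G1) → V(G2): 0→4, 1→6, 2→1, 3→5, 4→2, 5→3, 6→0

Verify φ preserves adjacency — for each edge of G1, its image is an edge of G2:
  (0,4) → (φ(0),φ(4)) = (2,4) ∈ E(G2) ✓
  (1,3) → (φ(1),φ(3)) = (5,6) ∈ E(G2) ✓
  (1,5) → (φ(1),φ(5)) = (3,6) ∈ E(G2) ✓
  (1,6) → (φ(1),φ(6)) = (0,6) ∈ E(G2) ✓
  (2,5) → (φ(2),φ(5)) = (1,3) ∈ E(G2) ✓
  (5,6) → (φ(5),φ(6)) = (0,3) ∈ E(G2) ✓
All 6 edges of G1 map to edges of G2, and |E(G1)| = |E(G2)| = 6, so φ is a bijection on edges as well as vertices. Hence G1 ≅ G2.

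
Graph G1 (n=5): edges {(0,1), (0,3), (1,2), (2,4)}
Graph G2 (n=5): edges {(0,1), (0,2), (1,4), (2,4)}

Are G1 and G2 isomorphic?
No, not isomorphic

The graphs are NOT isomorphic.

Degrees in G1: deg(0)=2, deg(1)=2, deg(2)=2, deg(3)=1, deg(4)=1.
Sorted degree sequence of G1: [2, 2, 2, 1, 1].
Degrees in G2: deg(0)=2, deg(1)=2, deg(2)=2, deg(3)=0, deg(4)=2.
Sorted degree sequence of G2: [2, 2, 2, 2, 0].
The (sorted) degree sequence is an isomorphism invariant, so since G1 and G2 have different degree sequences they cannot be isomorphic.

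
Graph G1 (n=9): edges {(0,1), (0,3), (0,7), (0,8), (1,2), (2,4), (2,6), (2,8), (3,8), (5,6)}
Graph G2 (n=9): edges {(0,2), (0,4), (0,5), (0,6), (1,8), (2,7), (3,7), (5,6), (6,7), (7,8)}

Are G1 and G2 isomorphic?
Yes, isomorphic

The graphs are isomorphic.
One valid mapping φ: V(G1) → V(G2): 0→0, 1→2, 2→7, 3→5, 4→3, 5→1, 6→8, 7→4, 8→6

Verify φ preserves adjacency — for each edge of G1, its image is an edge of G2:
  (0,1) → (φ(0),φ(1)) = (0,2) ∈ E(G2) ✓
  (0,3) → (φ(0),φ(3)) = (0,5) ∈ E(G2) ✓
  (0,7) → (φ(0),φ(7)) = (0,4) ∈ E(G2) ✓
  (0,8) → (φ(0),φ(8)) = (0,6) ∈ E(G2) ✓
  (1,2) → (φ(1),φ(2)) = (2,7) ∈ E(G2) ✓
  (2,4) → (φ(2),φ(4)) = (3,7) ∈ E(G2) ✓
  (2,6) → (φ(2),φ(6)) = (7,8) ∈ E(G2) ✓
  (2,8) → (φ(2),φ(8)) = (6,7) ∈ E(G2) ✓
  (3,8) → (φ(3),φ(8)) = (5,6) ∈ E(G2) ✓
  (5,6) → (φ(5),φ(6)) = (1,8) ∈ E(G2) ✓
All 10 edges of G1 map to edges of G2, and |E(G1)| = |E(G2)| = 10, so φ is a bijection on edges as well as vertices. Hence G1 ≅ G2.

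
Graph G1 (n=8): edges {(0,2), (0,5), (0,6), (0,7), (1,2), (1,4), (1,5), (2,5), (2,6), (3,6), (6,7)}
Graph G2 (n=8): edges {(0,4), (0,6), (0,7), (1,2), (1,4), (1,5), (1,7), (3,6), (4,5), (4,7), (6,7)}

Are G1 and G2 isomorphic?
Yes, isomorphic

The graphs are isomorphic.
One valid mapping φ: V(G1) → V(G2): 0→4, 1→6, 2→7, 3→2, 4→3, 5→0, 6→1, 7→5

Verify φ preserves adjacency — for each edge of G1, its image is an edge of G2:
  (0,2) → (φ(0),φ(2)) = (4,7) ∈ E(G2) ✓
  (0,5) → (φ(0),φ(5)) = (0,4) ∈ E(G2) ✓
  (0,6) → (φ(0),φ(6)) = (1,4) ∈ E(G2) ✓
  (0,7) → (φ(0),φ(7)) = (4,5) ∈ E(G2) ✓
  (1,2) → (φ(1),φ(2)) = (6,7) ∈ E(G2) ✓
  (1,4) → (φ(1),φ(4)) = (3,6) ∈ E(G2) ✓
  (1,5) → (φ(1),φ(5)) = (0,6) ∈ E(G2) ✓
  (2,5) → (φ(2),φ(5)) = (0,7) ∈ E(G2) ✓
  (2,6) → (φ(2),φ(6)) = (1,7) ∈ E(G2) ✓
  (3,6) → (φ(3),φ(6)) = (1,2) ∈ E(G2) ✓
  (6,7) → (φ(6),φ(7)) = (1,5) ∈ E(G2) ✓
All 11 edges of G1 map to edges of G2, and |E(G1)| = |E(G2)| = 11, so φ is a bijection on edges as well as vertices. Hence G1 ≅ G2.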